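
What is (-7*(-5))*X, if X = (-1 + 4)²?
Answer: 315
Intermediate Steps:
X = 9 (X = 3² = 9)
(-7*(-5))*X = -7*(-5)*9 = 35*9 = 315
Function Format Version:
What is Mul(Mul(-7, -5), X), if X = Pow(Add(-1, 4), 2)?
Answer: 315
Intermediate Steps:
X = 9 (X = Pow(3, 2) = 9)
Mul(Mul(-7, -5), X) = Mul(Mul(-7, -5), 9) = Mul(35, 9) = 315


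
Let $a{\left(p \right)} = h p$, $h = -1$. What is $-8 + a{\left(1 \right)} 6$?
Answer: $-14$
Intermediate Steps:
$a{\left(p \right)} = - p$
$-8 + a{\left(1 \right)} 6 = -8 + \left(-1\right) 1 \cdot 6 = -8 - 6 = -14$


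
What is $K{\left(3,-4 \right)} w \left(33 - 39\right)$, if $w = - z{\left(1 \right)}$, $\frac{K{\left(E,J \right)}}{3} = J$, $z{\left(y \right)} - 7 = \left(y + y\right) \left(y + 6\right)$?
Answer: $-1512$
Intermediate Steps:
$z{\left(y \right)} = 7 + 2 y \left(6 + y\right)$ ($z{\left(y \right)} = 7 + \left(y + y\right) \left(y + 6\right) = 7 + 2 y \left(6 + y\right)$)
$K{\left(E,J \right)} = 3 J$
$w = -21$ ($w = - (7 + 2 \cdot 1^{2} + 12 \cdot 1) = - (7 + 2 \cdot 1 + 12) = - (7 + 2 + 12) = \left(-1\right) 21 = -21$)
$K{\left(3,-4 \right)} w \left(33 - 39\right) = 3 \left(-4\right) \left(-21\right) \left(33 - 39\right) = \left(-12\right) \left(-21\right) \left(-6\right) = 252 \left(-6\right) = -1512$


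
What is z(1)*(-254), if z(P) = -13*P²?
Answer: 3302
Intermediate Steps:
z(1)*(-254) = -13*1²*(-254) = -13*1*(-254) = -13*(-254) = 3302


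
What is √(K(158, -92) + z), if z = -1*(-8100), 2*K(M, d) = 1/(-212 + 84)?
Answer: √2073599/16 ≈ 90.000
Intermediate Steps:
K(M, d) = -1/256 (K(M, d) = 1/(2*(-212 + 84)) = (½)/(-128) = (½)*(-1/128) = -1/256)
z = 8100
√(K(158, -92) + z) = √(-1/256 + 8100) = √(2073599/256) = √2073599/16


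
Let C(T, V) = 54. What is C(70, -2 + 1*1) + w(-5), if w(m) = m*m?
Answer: 79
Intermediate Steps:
w(m) = m**2
C(70, -2 + 1*1) + w(-5) = 54 + (-5)**2 = 54 + 25 = 79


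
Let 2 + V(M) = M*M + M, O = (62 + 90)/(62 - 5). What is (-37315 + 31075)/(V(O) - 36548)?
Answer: 28080/164431 ≈ 0.17077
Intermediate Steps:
O = 8/3 (O = 152/57 = 152*(1/57) = 8/3 ≈ 2.6667)
V(M) = -2 + M + M² (V(M) = -2 + (M*M + M) = -2 + (M² + M) = -2 + (M + M²) = -2 + M + M²)
(-37315 + 31075)/(V(O) - 36548) = (-37315 + 31075)/((-2 + 8/3 + (8/3)²) - 36548) = -6240/((-2 + 8/3 + 64/9) - 36548) = -6240/(70/9 - 36548) = -6240/(-328862/9) = -6240*(-9/328862) = 28080/164431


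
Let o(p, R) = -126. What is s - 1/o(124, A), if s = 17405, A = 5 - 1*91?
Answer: 2193031/126 ≈ 17405.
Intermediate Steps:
A = -86 (A = 5 - 91 = -86)
s - 1/o(124, A) = 17405 - 1/(-126) = 17405 - 1*(-1/126) = 17405 + 1/126 = 2193031/126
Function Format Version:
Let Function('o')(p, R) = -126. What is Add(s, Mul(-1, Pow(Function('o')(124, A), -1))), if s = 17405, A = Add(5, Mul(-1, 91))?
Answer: Rational(2193031, 126) ≈ 17405.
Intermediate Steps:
A = -86 (A = Add(5, -91) = -86)
Add(s, Mul(-1, Pow(Function('o')(124, A), -1))) = Add(17405, Mul(-1, Pow(-126, -1))) = Add(17405, Mul(-1, Rational(-1, 126))) = Add(17405, Rational(1, 126)) = Rational(2193031, 126)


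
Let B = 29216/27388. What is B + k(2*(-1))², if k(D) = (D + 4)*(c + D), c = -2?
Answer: 445512/6847 ≈ 65.067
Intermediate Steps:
k(D) = (-2 + D)*(4 + D) (k(D) = (D + 4)*(-2 + D) = (4 + D)*(-2 + D) = (-2 + D)*(4 + D))
B = 7304/6847 (B = 29216*(1/27388) = 7304/6847 ≈ 1.0667)
B + k(2*(-1))² = 7304/6847 + (-8 + (2*(-1))² + 2*(2*(-1)))² = 7304/6847 + (-8 + (-2)² + 2*(-2))² = 7304/6847 + (-8 + 4 - 4)² = 7304/6847 + (-8)² = 7304/6847 + 64 = 445512/6847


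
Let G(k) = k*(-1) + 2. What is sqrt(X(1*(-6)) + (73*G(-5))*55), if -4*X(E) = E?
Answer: sqrt(112426)/2 ≈ 167.65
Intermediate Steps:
X(E) = -E/4
G(k) = 2 - k (G(k) = -k + 2 = 2 - k)
sqrt(X(1*(-6)) + (73*G(-5))*55) = sqrt(-(-6)/4 + (73*(2 - 1*(-5)))*55) = sqrt(-1/4*(-6) + (73*(2 + 5))*55) = sqrt(3/2 + (73*7)*55) = sqrt(3/2 + 511*55) = sqrt(3/2 + 28105) = sqrt(56213/2) = sqrt(112426)/2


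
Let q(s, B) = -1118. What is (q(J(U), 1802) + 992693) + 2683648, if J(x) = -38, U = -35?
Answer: 3675223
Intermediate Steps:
(q(J(U), 1802) + 992693) + 2683648 = (-1118 + 992693) + 2683648 = 991575 + 2683648 = 3675223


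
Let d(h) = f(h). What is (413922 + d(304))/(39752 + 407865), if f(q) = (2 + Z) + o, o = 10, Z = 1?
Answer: 413935/447617 ≈ 0.92475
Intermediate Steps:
f(q) = 13 (f(q) = (2 + 1) + 10 = 3 + 10 = 13)
d(h) = 13
(413922 + d(304))/(39752 + 407865) = (413922 + 13)/(39752 + 407865) = 413935/447617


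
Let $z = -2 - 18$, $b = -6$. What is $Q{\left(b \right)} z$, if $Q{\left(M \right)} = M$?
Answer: $120$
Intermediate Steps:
$z = -20$
$Q{\left(b \right)} z = \left(-6\right) \left(-20\right) = 120$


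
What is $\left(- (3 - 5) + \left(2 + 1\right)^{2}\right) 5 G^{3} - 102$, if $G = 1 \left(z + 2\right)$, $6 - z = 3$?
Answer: $6773$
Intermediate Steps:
$z = 3$ ($z = 6 - 3 = 3$)
$G = 5$ ($G = 1 \left(3 + 2\right) = 1 \cdot 5 = 5$)
$\left(- (3 - 5) + \left(2 + 1\right)^{2}\right) 5 G^{3} - 102 = \left(- (3 - 5) + \left(2 + 1\right)^{2}\right) 5 \cdot 5^{3} - 102 = \left(\left(-1\right) \left(-2\right) + 3^{2}\right) 5 \cdot 125 - 102 = \left(2 + 9\right) 5 \cdot 125 - 102 = 11 \cdot 5 \cdot 125 - 102 = 55 \cdot 125 - 102 = 6875 - 102 = 6773$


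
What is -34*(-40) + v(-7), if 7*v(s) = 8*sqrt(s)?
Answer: 1360 + 8*I*sqrt(7)/7 ≈ 1360.0 + 3.0237*I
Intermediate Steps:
v(s) = 8*sqrt(s)/7 (v(s) = (8*sqrt(s))/7 = 8*sqrt(s)/7)
-34*(-40) + v(-7) = -34*(-40) + 8*sqrt(-7)/7 = 1360 + 8*(I*sqrt(7))/7 = 1360 + 8*I*sqrt(7)/7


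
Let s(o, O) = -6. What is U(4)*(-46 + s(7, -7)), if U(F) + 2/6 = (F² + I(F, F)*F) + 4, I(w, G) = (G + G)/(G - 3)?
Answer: -8060/3 ≈ -2686.7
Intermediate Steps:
I(w, G) = 2*G/(-3 + G) (I(w, G) = (2*G)/(-3 + G) = 2*G/(-3 + G))
U(F) = 11/3 + F² + 2*F²/(-3 + F) (U(F) = -⅓ + ((F² + (2*F/(-3 + F))*F) + 4) = -⅓ + ((F² + 2*F²/(-3 + F)) + 4) = -⅓ + (4 + F² + 2*F²/(-3 + F)) = 11/3 + F² + 2*F²/(-3 + F))
U(4)*(-46 + s(7, -7)) = ((6*4² + (-3 + 4)*(11 + 3*4²))/(3*(-3 + 4)))*(-46 - 6) = ((⅓)*(6*16 + 1*(11 + 3*16))/1)*(-52) = ((⅓)*1*(96 + 1*(11 + 48)))*(-52) = ((⅓)*1*(96 + 1*59))*(-52) = ((⅓)*1*(96 + 59))*(-52) = ((⅓)*1*155)*(-52) = (155/3)*(-52) = -8060/3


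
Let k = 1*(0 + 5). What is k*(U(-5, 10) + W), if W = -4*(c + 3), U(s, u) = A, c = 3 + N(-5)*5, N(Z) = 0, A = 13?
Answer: -55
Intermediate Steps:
k = 5 (k = 1*5 = 5)
c = 3 (c = 3 + 0*5 = 3 + 0 = 3)
U(s, u) = 13
W = -24 (W = -4*(3 + 3) = -4*6 = -24)
k*(U(-5, 10) + W) = 5*(13 - 24) = 5*(-11) = -55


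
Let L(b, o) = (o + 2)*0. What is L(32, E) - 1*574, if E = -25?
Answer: -574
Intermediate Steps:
L(b, o) = 0 (L(b, o) = (2 + o)*0 = 0)
L(32, E) - 1*574 = 0 - 1*574 = 0 - 574 = -574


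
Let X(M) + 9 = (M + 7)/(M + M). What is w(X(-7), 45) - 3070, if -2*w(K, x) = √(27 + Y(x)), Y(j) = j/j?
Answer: -3070 - √7 ≈ -3072.6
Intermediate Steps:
Y(j) = 1
X(M) = -9 + (7 + M)/(2*M) (X(M) = -9 + (M + 7)/(M + M) = -9 + (7 + M)/((2*M)) = -9 + (7 + M)*(1/(2*M)) = -9 + (7 + M)/(2*M))
w(K, x) = -√7 (w(K, x) = -√(27 + 1)/2 = -√7)
w(X(-7), 45) - 3070 = -√7 - 3070 = -3070 - √7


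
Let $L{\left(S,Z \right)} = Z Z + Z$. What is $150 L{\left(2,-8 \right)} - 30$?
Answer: $8370$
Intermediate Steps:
$L{\left(S,Z \right)} = Z + Z^{2}$ ($L{\left(S,Z \right)} = Z^{2} + Z = Z + Z^{2}$)
$150 L{\left(2,-8 \right)} - 30 = 150 \left(- 8 \left(1 - 8\right)\right) - 30 = 150 \left(\left(-8\right) \left(-7\right)\right) - 30 = 150 \cdot 56 - 30 = 8400 - 30 = 8370$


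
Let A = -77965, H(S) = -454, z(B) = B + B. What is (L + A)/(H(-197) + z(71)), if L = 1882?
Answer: 25361/104 ≈ 243.86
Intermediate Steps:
z(B) = 2*B
(L + A)/(H(-197) + z(71)) = (1882 - 77965)/(-454 + 2*71) = -76083/(-454 + 142) = -76083/(-312) = -76083*(-1/312) = 25361/104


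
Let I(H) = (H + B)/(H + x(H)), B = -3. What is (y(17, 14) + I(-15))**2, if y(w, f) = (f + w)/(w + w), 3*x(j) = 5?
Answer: 591361/115600 ≈ 5.1156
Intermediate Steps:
x(j) = 5/3 (x(j) = (1/3)*5 = 5/3)
y(w, f) = (f + w)/(2*w) (y(w, f) = (f + w)/((2*w)) = (f + w)*(1/(2*w)) = (f + w)/(2*w))
I(H) = (-3 + H)/(5/3 + H) (I(H) = (H - 3)/(H + 5/3) = (-3 + H)/(5/3 + H))
(y(17, 14) + I(-15))**2 = ((1/2)*(14 + 17)/17 + 3*(-3 - 15)/(5 + 3*(-15)))**2 = ((1/2)*(1/17)*31 + 3*(-18)/(5 - 45))**2 = (31/34 + 3*(-18)/(-40))**2 = (31/34 + 3*(-1/40)*(-18))**2 = (31/34 + 27/20)**2 = (769/340)**2 = 591361/115600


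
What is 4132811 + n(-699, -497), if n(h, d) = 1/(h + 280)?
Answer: 1731647808/419 ≈ 4.1328e+6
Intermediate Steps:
n(h, d) = 1/(280 + h)
4132811 + n(-699, -497) = 4132811 + 1/(280 - 699) = 4132811 + 1/(-419) = 4132811 - 1/419 = 1731647808/419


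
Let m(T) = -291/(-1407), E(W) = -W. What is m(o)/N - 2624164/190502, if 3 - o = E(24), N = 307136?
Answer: -189001183204941/13720600222784 ≈ -13.775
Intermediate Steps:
o = 27 (o = 3 - (-1)*24 = 3 - 1*(-24) = 3 + 24 = 27)
m(T) = 97/469 (m(T) = -291*(-1/1407) = 97/469)
m(o)/N - 2624164/190502 = (97/469)/307136 - 2624164/190502 = (97/469)*(1/307136) - 2624164*1/190502 = 97/144046784 - 1312082/95251 = -189001183204941/13720600222784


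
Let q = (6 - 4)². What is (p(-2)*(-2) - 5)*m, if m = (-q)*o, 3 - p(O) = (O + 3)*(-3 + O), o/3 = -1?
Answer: -252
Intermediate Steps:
o = -3 (o = 3*(-1) = -3)
q = 4 (q = 2² = 4)
p(O) = 3 - (-3 + O)*(3 + O) (p(O) = 3 - (O + 3)*(-3 + O) = 3 - (3 + O)*(-3 + O) = 3 - (-3 + O)*(3 + O))
m = 12 (m = -1*4*(-3) = -4*(-3) = 12)
(p(-2)*(-2) - 5)*m = ((12 - 1*(-2)²)*(-2) - 5)*12 = ((12 - 1*4)*(-2) - 5)*12 = ((12 - 4)*(-2) - 5)*12 = (8*(-2) - 5)*12 = (-16 - 5)*12 = -21*12 = -252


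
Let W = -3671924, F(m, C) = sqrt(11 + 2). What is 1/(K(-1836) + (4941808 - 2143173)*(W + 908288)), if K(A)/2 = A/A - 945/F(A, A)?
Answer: -50273654839577/388836980142911371322143016 + 945*sqrt(13)/388836980142911371322143016 ≈ -1.2929e-13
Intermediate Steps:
F(m, C) = sqrt(13)
K(A) = 2 - 1890*sqrt(13)/13 (K(A) = 2*(A/A - 945*sqrt(13)/13) = 2*(1 - 945*sqrt(13)/13) = 2 - 1890*sqrt(13)/13)
1/(K(-1836) + (4941808 - 2143173)*(W + 908288)) = 1/((2 - 1890*sqrt(13)/13) + (4941808 - 2143173)*(-3671924 + 908288)) = 1/((2 - 1890*sqrt(13)/13) + 2798635*(-2763636)) = 1/((2 - 1890*sqrt(13)/13) - 7734408436860) = 1/(-7734408436858 - 1890*sqrt(13)/13)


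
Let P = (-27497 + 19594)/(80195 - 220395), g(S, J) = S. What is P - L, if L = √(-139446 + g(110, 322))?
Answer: 7903/140200 - 2*I*√34834 ≈ 0.056369 - 373.28*I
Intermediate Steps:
P = 7903/140200 (P = -7903/(-140200) = -7903*(-1/140200) = 7903/140200 ≈ 0.056369)
L = 2*I*√34834 (L = √(-139446 + 110) = √(-139336) = 2*I*√34834 ≈ 373.28*I)
P - L = 7903/140200 - 2*I*√34834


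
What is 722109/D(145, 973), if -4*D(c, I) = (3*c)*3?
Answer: -962812/435 ≈ -2213.4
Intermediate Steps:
D(c, I) = -9*c/4 (D(c, I) = -3*c*3/4 = -9*c/4)
722109/D(145, 973) = 722109/((-9/4*145)) = 722109/(-1305/4) = 722109*(-4/1305) = -962812/435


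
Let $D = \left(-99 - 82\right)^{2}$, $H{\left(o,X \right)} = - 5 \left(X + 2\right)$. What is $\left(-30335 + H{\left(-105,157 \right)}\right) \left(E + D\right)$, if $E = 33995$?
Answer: $-2078114280$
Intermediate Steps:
$H{\left(o,X \right)} = -10 - 5 X$ ($H{\left(o,X \right)} = - 5 \left(2 + X\right) = -10 - 5 X$)
$D = 32761$ ($D = \left(-181\right)^{2} = 32761$)
$\left(-30335 + H{\left(-105,157 \right)}\right) \left(E + D\right) = \left(-30335 - 795\right) \left(33995 + 32761\right) = \left(-30335 - 795\right) 66756 = \left(-31130\right) 66756 = -2078114280$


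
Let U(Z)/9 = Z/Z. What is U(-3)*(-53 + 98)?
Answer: 405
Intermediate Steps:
U(Z) = 9 (U(Z) = 9*(Z/Z) = 9*1 = 9)
U(-3)*(-53 + 98) = 9*(-53 + 98) = 9*45 = 405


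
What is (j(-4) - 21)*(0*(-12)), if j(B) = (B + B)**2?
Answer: 0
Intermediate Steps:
j(B) = 4*B**2 (j(B) = (2*B)**2 = 4*B**2)
(j(-4) - 21)*(0*(-12)) = (4*(-4)**2 - 21)*(0*(-12)) = (4*16 - 21)*0 = (64 - 21)*0 = 43*0 = 0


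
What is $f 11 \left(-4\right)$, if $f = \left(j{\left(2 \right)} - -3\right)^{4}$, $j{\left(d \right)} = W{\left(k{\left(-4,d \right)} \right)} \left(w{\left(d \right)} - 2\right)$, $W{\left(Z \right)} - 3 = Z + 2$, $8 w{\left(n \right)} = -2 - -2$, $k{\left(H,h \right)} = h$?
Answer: $-644204$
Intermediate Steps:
$w{\left(n \right)} = 0$ ($w{\left(n \right)} = \frac{-2 - -2}{8} = \frac{-2 + 2}{8} = \frac{1}{8} \cdot 0 = 0$)
$W{\left(Z \right)} = 5 + Z$ ($W{\left(Z \right)} = 3 + \left(Z + 2\right) = 3 + \left(2 + Z\right) = 5 + Z$)
$j{\left(d \right)} = -10 - 2 d$ ($j{\left(d \right)} = \left(5 + d\right) \left(0 - 2\right) = \left(5 + d\right) \left(-2\right) = -10 - 2 d$)
$f = 14641$ ($f = \left(\left(-10 - 4\right) - -3\right)^{4} = \left(\left(-10 - 4\right) + 3\right)^{4} = \left(-14 + 3\right)^{4} = \left(-11\right)^{4} = 14641$)
$f 11 \left(-4\right) = 14641 \cdot 11 \left(-4\right) = 161051 \left(-4\right) = -644204$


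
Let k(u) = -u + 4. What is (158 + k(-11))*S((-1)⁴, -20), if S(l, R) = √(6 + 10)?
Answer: 692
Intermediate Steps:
k(u) = 4 - u
S(l, R) = 4 (S(l, R) = √16 = 4)
(158 + k(-11))*S((-1)⁴, -20) = (158 + (4 - 1*(-11)))*4 = (158 + (4 + 11))*4 = (158 + 15)*4 = 173*4 = 692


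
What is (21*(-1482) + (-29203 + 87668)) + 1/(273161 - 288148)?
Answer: 409789540/14987 ≈ 27343.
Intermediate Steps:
(21*(-1482) + (-29203 + 87668)) + 1/(273161 - 288148) = (-31122 + 58465) + 1/(-14987) = 27343 - 1/14987 = 409789540/14987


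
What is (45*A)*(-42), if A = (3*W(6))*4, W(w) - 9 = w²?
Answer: -1020600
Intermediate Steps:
W(w) = 9 + w²
A = 540 (A = (3*(9 + 6²))*4 = (3*(9 + 36))*4 = (3*45)*4 = 135*4 = 540)
(45*A)*(-42) = (45*540)*(-42) = 24300*(-42) = -1020600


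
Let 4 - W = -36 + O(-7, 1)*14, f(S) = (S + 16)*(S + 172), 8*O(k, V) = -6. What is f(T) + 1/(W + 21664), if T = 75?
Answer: 976153635/43429 ≈ 22477.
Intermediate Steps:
O(k, V) = -3/4 (O(k, V) = (1/8)*(-6) = -3/4)
f(S) = (16 + S)*(172 + S)
W = 101/2 (W = 4 - (-36 - 3/4*14) = 4 - (-36 - 21/2) = 4 - 1*(-93/2) = 4 + 93/2 = 101/2 ≈ 50.500)
f(T) + 1/(W + 21664) = (2752 + 75**2 + 188*75) + 1/(101/2 + 21664) = (2752 + 5625 + 14100) + 1/(43429/2) = 22477 + 2/43429 = 976153635/43429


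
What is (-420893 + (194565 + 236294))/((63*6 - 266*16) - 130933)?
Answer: -3322/44937 ≈ -0.073926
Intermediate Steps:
(-420893 + (194565 + 236294))/((63*6 - 266*16) - 130933) = (-420893 + 430859)/((378 - 4256) - 130933) = 9966/(-3878 - 130933) = 9966/(-134811) = 9966*(-1/134811) = -3322/44937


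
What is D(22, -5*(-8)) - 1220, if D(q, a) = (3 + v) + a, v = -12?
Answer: -1189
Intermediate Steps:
D(q, a) = -9 + a (D(q, a) = (3 - 12) + a = -9 + a)
D(22, -5*(-8)) - 1220 = (-9 - 5*(-8)) - 1220 = (-9 + 40) - 1220 = 31 - 1220 = -1189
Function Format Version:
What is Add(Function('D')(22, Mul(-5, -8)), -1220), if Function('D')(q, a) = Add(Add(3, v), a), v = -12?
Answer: -1189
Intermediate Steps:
Function('D')(q, a) = Add(-9, a) (Function('D')(q, a) = Add(Add(3, -12), a) = Add(-9, a))
Add(Function('D')(22, Mul(-5, -8)), -1220) = Add(Add(-9, Mul(-5, -8)), -1220) = Add(Add(-9, 40), -1220) = Add(31, -1220) = -1189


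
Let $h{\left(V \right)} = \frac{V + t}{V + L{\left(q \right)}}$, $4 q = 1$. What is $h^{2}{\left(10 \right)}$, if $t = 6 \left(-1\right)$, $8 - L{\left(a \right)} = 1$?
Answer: $\frac{16}{289} \approx 0.055363$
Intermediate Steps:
$q = \frac{1}{4}$ ($q = \frac{1}{4} \cdot 1 = \frac{1}{4} \approx 0.25$)
$L{\left(a \right)} = 7$ ($L{\left(a \right)} = 8 - 1 = 7$)
$t = -6$
$h{\left(V \right)} = \frac{-6 + V}{7 + V}$ ($h{\left(V \right)} = \frac{V - 6}{V + 7} = \frac{-6 + V}{7 + V}$)
$h^{2}{\left(10 \right)} = \left(\frac{-6 + 10}{7 + 10}\right)^{2} = \left(\frac{1}{17} \cdot 4\right)^{2} = \left(\frac{4}{17}\right)^{2} = \frac{16}{289}$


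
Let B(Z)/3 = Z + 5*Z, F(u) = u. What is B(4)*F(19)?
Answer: 1368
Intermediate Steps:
B(Z) = 18*Z (B(Z) = 3*(Z + 5*Z) = 3*(6*Z) = 18*Z)
B(4)*F(19) = (18*4)*19 = 72*19 = 1368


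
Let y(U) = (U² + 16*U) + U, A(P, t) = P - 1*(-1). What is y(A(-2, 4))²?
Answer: 256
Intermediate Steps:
A(P, t) = 1 + P (A(P, t) = P + 1 = 1 + P)
y(U) = U² + 17*U
y(A(-2, 4))² = ((1 - 2)*(17 + (1 - 2)))² = (-(17 - 1))² = (-1*16)² = (-16)² = 256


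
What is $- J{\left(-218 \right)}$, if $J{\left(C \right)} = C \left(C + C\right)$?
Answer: $-95048$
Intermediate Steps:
$J{\left(C \right)} = 2 C^{2}$ ($J{\left(C \right)} = C 2 C = 2 C^{2}$)
$- J{\left(-218 \right)} = - 2 \left(-218\right)^{2} = - 2 \cdot 47524 = \left(-1\right) 95048 = -95048$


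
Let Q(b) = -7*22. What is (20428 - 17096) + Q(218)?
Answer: 3178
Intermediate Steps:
Q(b) = -154
(20428 - 17096) + Q(218) = (20428 - 17096) - 154 = 3332 - 154 = 3178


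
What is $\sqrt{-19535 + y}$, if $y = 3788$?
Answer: $i \sqrt{15747} \approx 125.49 i$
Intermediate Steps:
$\sqrt{-19535 + y} = \sqrt{-19535 + 3788} = \sqrt{-15747} = i \sqrt{15747}$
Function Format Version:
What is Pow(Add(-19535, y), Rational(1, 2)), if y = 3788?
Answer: Mul(I, Pow(15747, Rational(1, 2))) ≈ Mul(125.49, I)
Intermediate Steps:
Pow(Add(-19535, y), Rational(1, 2)) = Pow(Add(-19535, 3788), Rational(1, 2)) = Pow(-15747, Rational(1, 2)) = Mul(I, Pow(15747, Rational(1, 2)))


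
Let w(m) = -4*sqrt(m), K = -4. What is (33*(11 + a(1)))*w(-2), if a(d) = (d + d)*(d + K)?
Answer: -660*I*sqrt(2) ≈ -933.38*I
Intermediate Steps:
a(d) = 2*d*(-4 + d) (a(d) = (d + d)*(d - 4) = (2*d)*(-4 + d) = 2*d*(-4 + d))
(33*(11 + a(1)))*w(-2) = (33*(11 + 2*1*(-4 + 1)))*(-4*I*sqrt(2)) = (33*(11 + 2*1*(-3)))*(-4*I*sqrt(2)) = (33*(11 - 6))*(-4*I*sqrt(2)) = (33*5)*(-4*I*sqrt(2)) = 165*(-4*I*sqrt(2)) = -660*I*sqrt(2)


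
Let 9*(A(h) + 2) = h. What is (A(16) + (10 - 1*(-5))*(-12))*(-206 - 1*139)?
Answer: 186530/3 ≈ 62177.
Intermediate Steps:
A(h) = -2 + h/9
(A(16) + (10 - 1*(-5))*(-12))*(-206 - 1*139) = ((-2 + (1/9)*16) + (10 - 1*(-5))*(-12))*(-206 - 1*139) = ((-2 + 16/9) + (10 + 5)*(-12))*(-206 - 139) = (-2/9 + 15*(-12))*(-345) = (-2/9 - 180)*(-345) = -1622/9*(-345) = 186530/3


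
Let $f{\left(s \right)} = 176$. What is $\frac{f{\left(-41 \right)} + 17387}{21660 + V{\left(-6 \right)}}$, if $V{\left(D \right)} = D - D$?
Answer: $\frac{17563}{21660} \approx 0.81085$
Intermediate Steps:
$V{\left(D \right)} = 0$
$\frac{f{\left(-41 \right)} + 17387}{21660 + V{\left(-6 \right)}} = \frac{176 + 17387}{21660 + 0} = \frac{17563}{21660}$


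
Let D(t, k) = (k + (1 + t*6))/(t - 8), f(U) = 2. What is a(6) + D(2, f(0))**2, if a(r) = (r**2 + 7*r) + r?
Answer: 361/4 ≈ 90.250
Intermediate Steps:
D(t, k) = (1 + k + 6*t)/(-8 + t) (D(t, k) = (k + (1 + 6*t))/(-8 + t) = (1 + k + 6*t)/(-8 + t))
a(r) = r**2 + 8*r
a(6) + D(2, f(0))**2 = 6*(8 + 6) + ((1 + 2 + 6*2)/(-8 + 2))**2 = 6*14 + ((1 + 2 + 12)/(-6))**2 = 84 + (-1/6*15)**2 = 84 + (-5/2)**2 = 84 + 25/4 = 361/4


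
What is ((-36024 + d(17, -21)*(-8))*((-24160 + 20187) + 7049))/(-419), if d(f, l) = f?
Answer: 111228160/419 ≈ 2.6546e+5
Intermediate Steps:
((-36024 + d(17, -21)*(-8))*((-24160 + 20187) + 7049))/(-419) = ((-36024 + 17*(-8))*((-24160 + 20187) + 7049))/(-419) = ((-36024 - 136)*(-3973 + 7049))*(-1/419) = -36160*3076*(-1/419) = -111228160*(-1/419) = 111228160/419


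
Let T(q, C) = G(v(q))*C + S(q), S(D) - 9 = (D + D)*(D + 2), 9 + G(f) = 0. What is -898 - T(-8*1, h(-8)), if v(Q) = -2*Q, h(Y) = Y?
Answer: -1075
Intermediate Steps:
G(f) = -9 (G(f) = -9 + 0 = -9)
S(D) = 9 + 2*D*(2 + D) (S(D) = 9 + (D + D)*(D + 2) = 9 + (2*D)*(2 + D) = 9 + 2*D*(2 + D))
T(q, C) = 9 - 9*C + 2*q**2 + 4*q (T(q, C) = -9*C + (9 + 2*q**2 + 4*q) = 9 - 9*C + 2*q**2 + 4*q)
-898 - T(-8*1, h(-8)) = -898 - (9 - 9*(-8) + 2*(-8*1)**2 + 4*(-8*1)) = -898 - (9 + 72 + 2*(-8)**2 + 4*(-8)) = -898 - (9 + 72 + 2*64 - 32) = -898 - (9 + 72 + 128 - 32) = -898 - 1*177 = -898 - 177 = -1075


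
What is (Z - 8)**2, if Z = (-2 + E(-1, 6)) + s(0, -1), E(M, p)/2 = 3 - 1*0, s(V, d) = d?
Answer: 25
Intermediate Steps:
E(M, p) = 6 (E(M, p) = 2*(3 - 1*0) = 2*(3 + 0) = 2*3 = 6)
Z = 3 (Z = (-2 + 6) - 1 = 4 - 1 = 3)
(Z - 8)**2 = (3 - 8)**2 = (-5)**2 = 25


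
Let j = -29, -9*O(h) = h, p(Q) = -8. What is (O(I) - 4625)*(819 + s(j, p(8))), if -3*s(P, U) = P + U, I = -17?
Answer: -103770352/27 ≈ -3.8433e+6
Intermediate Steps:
O(h) = -h/9
s(P, U) = -P/3 - U/3 (s(P, U) = -(P + U)/3 = -P/3 - U/3)
(O(I) - 4625)*(819 + s(j, p(8))) = (-1/9*(-17) - 4625)*(819 + (-1/3*(-29) - 1/3*(-8))) = (17/9 - 4625)*(819 + (29/3 + 8/3)) = -41608*(819 + 37/3)/9 = -41608/9*2494/3 = -103770352/27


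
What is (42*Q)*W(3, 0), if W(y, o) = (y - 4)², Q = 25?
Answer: 1050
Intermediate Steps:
W(y, o) = (-4 + y)²
(42*Q)*W(3, 0) = (42*25)*(-4 + 3)² = 1050*(-1)² = 1050*1 = 1050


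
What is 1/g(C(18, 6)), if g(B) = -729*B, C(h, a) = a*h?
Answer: -1/78732 ≈ -1.2701e-5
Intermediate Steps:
1/g(C(18, 6)) = 1/(-4374*18) = 1/(-729*108) = 1/(-78732) = -1/78732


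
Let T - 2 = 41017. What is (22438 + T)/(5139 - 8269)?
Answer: -63457/3130 ≈ -20.274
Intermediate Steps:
T = 41019 (T = 2 + 41017 = 41019)
(22438 + T)/(5139 - 8269) = (22438 + 41019)/(5139 - 8269) = 63457/(-3130) = 63457*(-1/3130) = -63457/3130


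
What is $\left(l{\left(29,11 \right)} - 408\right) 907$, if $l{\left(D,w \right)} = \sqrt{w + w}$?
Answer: $-370056 + 907 \sqrt{22} \approx -3.658 \cdot 10^{5}$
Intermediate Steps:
$l{\left(D,w \right)} = \sqrt{2} \sqrt{w}$ ($l{\left(D,w \right)} = \sqrt{2 w} = \sqrt{2} \sqrt{w}$)
$\left(l{\left(29,11 \right)} - 408\right) 907 = \left(\sqrt{2} \sqrt{11} - 408\right) 907 = \left(\sqrt{22} - 408\right) 907 = \left(-408 + \sqrt{22}\right) 907 = -370056 + 907 \sqrt{22}$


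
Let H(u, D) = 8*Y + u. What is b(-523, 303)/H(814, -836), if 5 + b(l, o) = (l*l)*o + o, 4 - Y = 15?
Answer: 82879585/726 ≈ 1.1416e+5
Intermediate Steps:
Y = -11 (Y = 4 - 1*15 = 4 - 15 = -11)
H(u, D) = -88 + u (H(u, D) = 8*(-11) + u = -88 + u)
b(l, o) = -5 + o + o*l**2 (b(l, o) = -5 + ((l*l)*o + o) = -5 + (l**2*o + o) = -5 + (o*l**2 + o) = -5 + (o + o*l**2) = -5 + o + o*l**2)
b(-523, 303)/H(814, -836) = (-5 + 303 + 303*(-523)**2)/(-88 + 814) = (-5 + 303 + 303*273529)/726 = (-5 + 303 + 82879287)*(1/726) = 82879585*(1/726) = 82879585/726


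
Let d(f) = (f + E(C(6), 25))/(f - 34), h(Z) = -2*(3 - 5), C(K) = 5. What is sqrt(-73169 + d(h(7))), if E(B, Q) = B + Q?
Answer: 4*I*sqrt(1028955)/15 ≈ 270.5*I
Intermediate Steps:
h(Z) = 4 (h(Z) = -2*(-2) = 4)
d(f) = (30 + f)/(-34 + f) (d(f) = (f + (5 + 25))/(f - 34) = (f + 30)/(-34 + f) = (30 + f)/(-34 + f))
sqrt(-73169 + d(h(7))) = sqrt(-73169 + (30 + 4)/(-34 + 4)) = sqrt(-73169 + 34/(-30)) = sqrt(-73169 - 1/30*34) = sqrt(-73169 - 17/15) = sqrt(-1097552/15) = 4*I*sqrt(1028955)/15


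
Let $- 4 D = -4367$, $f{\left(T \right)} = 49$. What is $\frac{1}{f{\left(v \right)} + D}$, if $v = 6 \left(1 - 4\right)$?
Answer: $\frac{4}{4563} \approx 0.00087662$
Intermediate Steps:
$v = -18$ ($v = 6 \left(-3\right) = -18$)
$D = \frac{4367}{4}$ ($D = \left(- \frac{1}{4}\right) \left(-4367\right) = \frac{4367}{4} \approx 1091.8$)
$\frac{1}{f{\left(v \right)} + D} = \frac{1}{49 + \frac{4367}{4}} = \frac{1}{\frac{4563}{4}} = \frac{4}{4563}$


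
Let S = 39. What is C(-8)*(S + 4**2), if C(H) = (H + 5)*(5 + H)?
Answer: 495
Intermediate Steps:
C(H) = (5 + H)**2 (C(H) = (5 + H)*(5 + H) = (5 + H)**2)
C(-8)*(S + 4**2) = (5 - 8)**2*(39 + 4**2) = (-3)**2*(39 + 16) = 9*55 = 495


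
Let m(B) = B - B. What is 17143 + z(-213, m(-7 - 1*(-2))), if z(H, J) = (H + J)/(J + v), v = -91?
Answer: 1560226/91 ≈ 17145.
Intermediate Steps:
m(B) = 0
z(H, J) = (H + J)/(-91 + J) (z(H, J) = (H + J)/(J - 91) = (H + J)/(-91 + J))
17143 + z(-213, m(-7 - 1*(-2))) = 17143 + (-213 + 0)/(-91 + 0) = 17143 - 213/(-91) = 17143 - 1/91*(-213) = 17143 + 213/91 = 1560226/91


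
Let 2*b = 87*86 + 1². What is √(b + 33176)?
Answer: √147670/2 ≈ 192.14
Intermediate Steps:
b = 7483/2 (b = (87*86 + 1²)/2 = (7482 + 1)/2 = (½)*7483 = 7483/2 ≈ 3741.5)
√(b + 33176) = √(7483/2 + 33176) = √(73835/2) = √147670/2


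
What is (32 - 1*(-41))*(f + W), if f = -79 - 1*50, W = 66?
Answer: -4599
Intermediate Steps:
f = -129 (f = -79 - 50 = -129)
(32 - 1*(-41))*(f + W) = (32 - 1*(-41))*(-129 + 66) = (32 + 41)*(-63) = 73*(-63) = -4599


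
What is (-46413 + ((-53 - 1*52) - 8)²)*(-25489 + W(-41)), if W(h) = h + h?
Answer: 860310724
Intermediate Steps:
W(h) = 2*h
(-46413 + ((-53 - 1*52) - 8)²)*(-25489 + W(-41)) = (-46413 + ((-53 - 1*52) - 8)²)*(-25489 + 2*(-41)) = (-46413 + ((-53 - 52) - 8)²)*(-25489 - 82) = (-46413 + (-105 - 8)²)*(-25571) = (-46413 + (-113)²)*(-25571) = (-46413 + 12769)*(-25571) = -33644*(-25571) = 860310724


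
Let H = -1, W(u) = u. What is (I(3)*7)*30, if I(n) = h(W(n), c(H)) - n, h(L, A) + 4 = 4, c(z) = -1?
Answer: -630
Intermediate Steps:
h(L, A) = 0 (h(L, A) = -4 + 4 = 0)
I(n) = -n (I(n) = 0 - n = -n)
(I(3)*7)*30 = (-1*3*7)*30 = -3*7*30 = -21*30 = -630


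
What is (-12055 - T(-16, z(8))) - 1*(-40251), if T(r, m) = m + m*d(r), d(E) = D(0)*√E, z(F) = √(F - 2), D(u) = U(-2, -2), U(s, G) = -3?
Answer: 28196 + √6*(-1 + 12*I) ≈ 28194.0 + 29.394*I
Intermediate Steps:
D(u) = -3
z(F) = √(-2 + F)
d(E) = -3*√E
T(r, m) = m - 3*m*√r (T(r, m) = m + m*(-3*√r) = m - 3*m*√r)
(-12055 - T(-16, z(8))) - 1*(-40251) = (-12055 - √(-2 + 8)*(1 - 12*I)) - 1*(-40251) = (-12055 - √6*(1 - 12*I)) + 40251 = 28196 - √6*(1 - 12*I)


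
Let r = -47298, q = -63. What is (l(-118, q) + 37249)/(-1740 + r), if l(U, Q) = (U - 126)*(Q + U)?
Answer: -81413/49038 ≈ -1.6602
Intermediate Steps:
l(U, Q) = (-126 + U)*(Q + U)
(l(-118, q) + 37249)/(-1740 + r) = (((-118)**2 - 126*(-63) - 126*(-118) - 63*(-118)) + 37249)/(-1740 - 47298) = ((13924 + 7938 + 14868 + 7434) + 37249)/(-49038) = (44164 + 37249)*(-1/49038) = 81413*(-1/49038) = -81413/49038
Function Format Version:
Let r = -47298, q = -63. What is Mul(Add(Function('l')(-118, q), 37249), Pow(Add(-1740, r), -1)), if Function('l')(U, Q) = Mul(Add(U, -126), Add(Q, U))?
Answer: Rational(-81413, 49038) ≈ -1.6602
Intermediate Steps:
Function('l')(U, Q) = Mul(Add(-126, U), Add(Q, U))
Mul(Add(Function('l')(-118, q), 37249), Pow(Add(-1740, r), -1)) = Mul(Add(Add(Pow(-118, 2), Mul(-126, -63), Mul(-126, -118), Mul(-63, -118)), 37249), Pow(Add(-1740, -47298), -1)) = Mul(Add(Add(13924, 7938, 14868, 7434), 37249), Pow(-49038, -1)) = Mul(Add(44164, 37249), Rational(-1, 49038)) = Mul(81413, Rational(-1, 49038)) = Rational(-81413, 49038)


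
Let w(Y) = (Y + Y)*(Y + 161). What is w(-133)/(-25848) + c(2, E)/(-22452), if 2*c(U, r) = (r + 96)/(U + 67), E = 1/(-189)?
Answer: 60569835839/210227909976 ≈ 0.28812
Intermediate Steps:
E = -1/189 ≈ -0.0052910
c(U, r) = (96 + r)/(2*(67 + U)) (c(U, r) = ((r + 96)/(U + 67))/2 = ((96 + r)/(67 + U))/2 = (96 + r)/(2*(67 + U)))
w(Y) = 2*Y*(161 + Y) (w(Y) = (2*Y)*(161 + Y) = 2*Y*(161 + Y))
w(-133)/(-25848) + c(2, E)/(-22452) = (2*(-133)*(161 - 133))/(-25848) + ((96 - 1/189)/(2*(67 + 2)))/(-22452) = (2*(-133)*28)*(-1/25848) + ((½)*(18143/189)/69)*(-1/22452) = -7448*(-1/25848) + ((½)*(1/69)*(18143/189))*(-1/22452) = 931/3231 + (18143/26082)*(-1/22452) = 931/3231 - 18143/585593064 = 60569835839/210227909976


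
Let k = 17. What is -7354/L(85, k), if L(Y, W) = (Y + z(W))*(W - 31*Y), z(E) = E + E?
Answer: 3677/155771 ≈ 0.023605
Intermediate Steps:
z(E) = 2*E
L(Y, W) = (W - 31*Y)*(Y + 2*W) (L(Y, W) = (Y + 2*W)*(W - 31*Y) = (W - 31*Y)*(Y + 2*W))
-7354/L(85, k) = -7354/(-31*85**2 + 2*17**2 - 61*17*85) = -7354/(-31*7225 + 2*289 - 88145) = -7354/(-223975 + 578 - 88145) = -7354/(-311542) = -7354*(-1/311542) = 3677/155771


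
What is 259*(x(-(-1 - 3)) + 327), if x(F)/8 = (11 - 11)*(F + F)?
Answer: 84693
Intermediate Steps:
x(F) = 0 (x(F) = 8*((11 - 11)*(F + F)) = 8*(0*(2*F)) = 8*0 = 0)
259*(x(-(-1 - 3)) + 327) = 259*(0 + 327) = 259*327 = 84693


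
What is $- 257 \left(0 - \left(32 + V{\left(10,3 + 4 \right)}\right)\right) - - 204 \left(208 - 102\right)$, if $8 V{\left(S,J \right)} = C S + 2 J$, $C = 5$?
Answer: $31904$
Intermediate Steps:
$V{\left(S,J \right)} = \frac{J}{4} + \frac{5 S}{8}$ ($V{\left(S,J \right)} = \frac{5 S + 2 J}{8} = \frac{2 J + 5 S}{8} = \frac{J}{4} + \frac{5 S}{8}$)
$- 257 \left(0 - \left(32 + V{\left(10,3 + 4 \right)}\right)\right) - - 204 \left(208 - 102\right) = - 257 \left(0 - \left(32 + \frac{25}{4} + \frac{3 + 4}{4}\right)\right) - - 204 \left(208 - 102\right) = - 257 \left(0 - \left(\frac{153}{4} + \frac{7}{4}\right)\right) - \left(-204\right) 106 = - 257 \left(0 - 40\right) - -21624 = - 257 \left(0 - 40\right) + 21624 = \left(-257\right) \left(-40\right) + 21624 = 10280 + 21624 = 31904$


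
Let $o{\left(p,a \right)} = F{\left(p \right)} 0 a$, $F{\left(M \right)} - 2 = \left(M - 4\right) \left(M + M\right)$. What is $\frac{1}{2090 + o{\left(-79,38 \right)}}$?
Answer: $\frac{1}{2090} \approx 0.00047847$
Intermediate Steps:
$F{\left(M \right)} = 2 + 2 M \left(-4 + M\right)$ ($F{\left(M \right)} = 2 + \left(M - 4\right) \left(M + M\right) = 2 + \left(-4 + M\right) 2 M = 2 + 2 M \left(-4 + M\right)$)
$o{\left(p,a \right)} = 0$ ($o{\left(p,a \right)} = \left(2 - 8 p + 2 p^{2}\right) 0 a = \left(2 - 8 p + 2 p^{2}\right) 0 = 0$)
$\frac{1}{2090 + o{\left(-79,38 \right)}} = \frac{1}{2090 + 0} = \frac{1}{2090}$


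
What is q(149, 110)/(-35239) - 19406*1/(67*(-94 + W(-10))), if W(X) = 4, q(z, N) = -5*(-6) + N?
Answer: 341501917/106245585 ≈ 3.2143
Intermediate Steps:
q(z, N) = 30 + N
q(149, 110)/(-35239) - 19406*1/(67*(-94 + W(-10))) = (30 + 110)/(-35239) - 19406*1/(67*(-94 + 4)) = 140*(-1/35239) - 19406/(67*(-90)) = -140/35239 - 19406/(-6030) = -140/35239 - 19406*(-1/6030) = -140/35239 + 9703/3015 = 341501917/106245585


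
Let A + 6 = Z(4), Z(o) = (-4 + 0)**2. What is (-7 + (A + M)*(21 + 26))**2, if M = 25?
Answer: 2683044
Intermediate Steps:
Z(o) = 16 (Z(o) = (-4)**2 = 16)
A = 10 (A = -6 + 16 = 10)
(-7 + (A + M)*(21 + 26))**2 = (-7 + (10 + 25)*(21 + 26))**2 = (-7 + 35*47)**2 = (-7 + 1645)**2 = 1638**2 = 2683044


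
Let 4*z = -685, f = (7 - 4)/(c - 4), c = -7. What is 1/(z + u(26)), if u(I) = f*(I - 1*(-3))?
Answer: -44/7883 ≈ -0.0055816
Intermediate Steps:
f = -3/11 (f = (7 - 4)/(-7 - 4) = 3/(-11) = 3*(-1/11) = -3/11 ≈ -0.27273)
u(I) = -9/11 - 3*I/11 (u(I) = -3*(I - 1*(-3))/11 = -3*(I + 3)/11 = -3*(3 + I)/11 = -9/11 - 3*I/11)
z = -685/4 (z = (¼)*(-685) = -685/4 ≈ -171.25)
1/(z + u(26)) = 1/(-685/4 + (-9/11 - 3/11*26)) = 1/(-685/4 + (-9/11 - 78/11)) = 1/(-685/4 - 87/11) = 1/(-7883/44) = -44/7883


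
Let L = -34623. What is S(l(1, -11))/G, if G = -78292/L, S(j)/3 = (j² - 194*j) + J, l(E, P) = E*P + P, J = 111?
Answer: 505114947/78292 ≈ 6451.7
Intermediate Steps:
l(E, P) = P + E*P
S(j) = 333 - 582*j + 3*j² (S(j) = 3*((j² - 194*j) + 111) = 3*(111 + j² - 194*j) = 333 - 582*j + 3*j²)
G = 78292/34623 (G = -78292/(-34623) = -78292*(-1/34623) = 78292/34623 ≈ 2.2613)
S(l(1, -11))/G = (333 - (-6402)*(1 + 1) + 3*(-11*(1 + 1))²)/(78292/34623) = (333 - (-6402)*2 + 3*(-11*2)²)*(34623/78292) = (333 - 582*(-22) + 3*(-22)²)*(34623/78292) = (333 + 12804 + 3*484)*(34623/78292) = (333 + 12804 + 1452)*(34623/78292) = 14589*(34623/78292) = 505114947/78292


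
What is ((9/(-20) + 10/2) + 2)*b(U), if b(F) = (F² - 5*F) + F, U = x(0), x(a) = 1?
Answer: -393/20 ≈ -19.650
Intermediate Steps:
U = 1
b(F) = F² - 4*F
((9/(-20) + 10/2) + 2)*b(U) = ((9/(-20) + 10/2) + 2)*(1*(-4 + 1)) = ((9*(-1/20) + 10*(½)) + 2)*(1*(-3)) = ((-9/20 + 5) + 2)*(-3) = (91/20 + 2)*(-3) = (131/20)*(-3) = -393/20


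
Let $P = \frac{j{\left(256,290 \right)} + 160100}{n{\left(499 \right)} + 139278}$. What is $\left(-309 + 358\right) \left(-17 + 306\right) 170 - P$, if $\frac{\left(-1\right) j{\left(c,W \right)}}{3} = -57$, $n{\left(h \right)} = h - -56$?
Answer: $\frac{336629608939}{139833} \approx 2.4074 \cdot 10^{6}$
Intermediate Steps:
$n{\left(h \right)} = 56 + h$ ($n{\left(h \right)} = h + 56 = 56 + h$)
$j{\left(c,W \right)} = 171$ ($j{\left(c,W \right)} = \left(-3\right) \left(-57\right) = 171$)
$P = \frac{160271}{139833}$ ($P = \frac{171 + 160100}{\left(56 + 499\right) + 139278} = \frac{160271}{555 + 139278} = \frac{160271}{139833} \approx 1.1462$)
$\left(-309 + 358\right) \left(-17 + 306\right) 170 - P = \left(-309 + 358\right) \left(-17 + 306\right) 170 - \frac{160271}{139833} = 49 \cdot 289 \cdot 170 - \frac{160271}{139833} = 14161 \cdot 170 - \frac{160271}{139833} = 2407370 - \frac{160271}{139833} = \frac{336629608939}{139833}$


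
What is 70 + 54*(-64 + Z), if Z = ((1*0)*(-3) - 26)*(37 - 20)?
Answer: -27254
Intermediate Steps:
Z = -442 (Z = (0*(-3) - 26)*17 = (0 - 26)*17 = -26*17 = -442)
70 + 54*(-64 + Z) = 70 + 54*(-64 - 442) = 70 + 54*(-506) = 70 - 27324 = -27254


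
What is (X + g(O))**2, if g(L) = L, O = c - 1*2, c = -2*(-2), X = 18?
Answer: 400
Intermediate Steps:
c = 4
O = 2 (O = 4 - 1*2 = 4 - 2 = 2)
(X + g(O))**2 = (18 + 2)**2 = 20**2 = 400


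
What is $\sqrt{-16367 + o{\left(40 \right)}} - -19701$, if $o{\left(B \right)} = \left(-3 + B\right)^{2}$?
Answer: $19701 + i \sqrt{14998} \approx 19701.0 + 122.47 i$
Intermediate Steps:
$\sqrt{-16367 + o{\left(40 \right)}} - -19701 = \sqrt{-16367 + \left(-3 + 40\right)^{2}} - -19701 = \sqrt{-16367 + 37^{2}} + 19701 = \sqrt{-16367 + 1369} + 19701 = \sqrt{-14998} + 19701 = i \sqrt{14998} + 19701 = 19701 + i \sqrt{14998}$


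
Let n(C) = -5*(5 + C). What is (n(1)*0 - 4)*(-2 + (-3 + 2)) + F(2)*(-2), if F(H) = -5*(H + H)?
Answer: 52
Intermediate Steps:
F(H) = -10*H
n(C) = -25 - 5*C
(n(1)*0 - 4)*(-2 + (-3 + 2)) + F(2)*(-2) = ((-25 - 5*1)*0 - 4)*(-2 + (-3 + 2)) - 10*2*(-2) = ((-25 - 5)*0 - 4)*(-2 - 1) - 20*(-2) = (-30*0 - 4)*(-3) + 40 = (0 - 4)*(-3) + 40 = -4*(-3) + 40 = 12 + 40 = 52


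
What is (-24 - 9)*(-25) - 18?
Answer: 807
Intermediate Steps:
(-24 - 9)*(-25) - 18 = -33*(-25) - 18 = 825 - 18 = 807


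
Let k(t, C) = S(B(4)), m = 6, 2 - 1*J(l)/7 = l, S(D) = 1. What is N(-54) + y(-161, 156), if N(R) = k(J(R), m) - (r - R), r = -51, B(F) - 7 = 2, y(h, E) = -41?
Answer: -43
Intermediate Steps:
B(F) = 9 (B(F) = 7 + 2 = 9)
J(l) = 14 - 7*l
k(t, C) = 1
N(R) = 52 + R (N(R) = 1 - (-51 - R) = 1 + (51 + R) = 52 + R)
N(-54) + y(-161, 156) = (52 - 54) - 41 = -2 - 41 = -43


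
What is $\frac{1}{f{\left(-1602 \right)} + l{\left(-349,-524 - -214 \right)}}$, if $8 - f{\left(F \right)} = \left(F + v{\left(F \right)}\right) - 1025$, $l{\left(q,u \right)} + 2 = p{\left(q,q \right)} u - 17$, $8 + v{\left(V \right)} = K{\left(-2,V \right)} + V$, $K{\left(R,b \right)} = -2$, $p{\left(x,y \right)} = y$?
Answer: $\frac{1}{112418} \approx 8.8954 \cdot 10^{-6}$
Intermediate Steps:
$v{\left(V \right)} = -10 + V$ ($v{\left(V \right)} = -8 + \left(-2 + V\right) = -10 + V$)
$l{\left(q,u \right)} = -19 + q u$ ($l{\left(q,u \right)} = -2 + \left(q u - 17\right) = -2 + \left(-17 + q u\right) = -19 + q u$)
$f{\left(F \right)} = 1043 - 2 F$ ($f{\left(F \right)} = 8 - \left(\left(F + \left(-10 + F\right)\right) - 1025\right) = 8 - \left(\left(-10 + 2 F\right) - 1025\right) = 8 - \left(-1035 + 2 F\right) = 1043 - 2 F$)
$\frac{1}{f{\left(-1602 \right)} + l{\left(-349,-524 - -214 \right)}} = \frac{1}{\left(1043 - -3204\right) - \left(19 + 349 \left(-524 - -214\right)\right)} = \frac{1}{\left(1043 + 3204\right) - \left(19 + 349 \left(-524 + 214\right)\right)} = \frac{1}{4247 - -108171} = \frac{1}{4247 + \left(-19 + 108190\right)} = \frac{1}{4247 + 108171} = \frac{1}{112418}$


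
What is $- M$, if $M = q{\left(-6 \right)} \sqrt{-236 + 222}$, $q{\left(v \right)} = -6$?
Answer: $6 i \sqrt{14} \approx 22.45 i$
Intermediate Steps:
$M = - 6 i \sqrt{14}$ ($M = - 6 \sqrt{-236 + 222} = - 6 \sqrt{-14} = - 6 i \sqrt{14} \approx - 22.45 i$)
$- M = - \left(-6\right) i \sqrt{14} = 6 i \sqrt{14}$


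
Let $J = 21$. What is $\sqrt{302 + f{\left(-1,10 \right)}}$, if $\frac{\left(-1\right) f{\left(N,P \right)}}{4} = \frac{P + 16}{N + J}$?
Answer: $\frac{2 \sqrt{1855}}{5} \approx 17.228$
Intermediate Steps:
$f{\left(N,P \right)} = - \frac{4 \left(16 + P\right)}{21 + N}$ ($f{\left(N,P \right)} = - 4 \frac{P + 16}{N + 21} = - 4 \frac{16 + P}{21 + N} = - \frac{4 \left(16 + P\right)}{21 + N}$)
$\sqrt{302 + f{\left(-1,10 \right)}} = \sqrt{302 + \frac{4 \left(-16 - 10\right)}{21 - 1}} = \sqrt{302 + \frac{4 \left(-16 - 10\right)}{20}} = \sqrt{302 + 4 \cdot \frac{1}{20} \left(-26\right)} = \sqrt{302 - \frac{26}{5}} = \sqrt{\frac{1484}{5}} = \frac{2 \sqrt{1855}}{5}$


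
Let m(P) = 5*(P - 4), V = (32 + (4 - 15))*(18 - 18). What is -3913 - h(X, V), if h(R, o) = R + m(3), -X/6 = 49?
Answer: -3614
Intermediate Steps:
X = -294 (X = -6*49 = -294)
V = 0 (V = (32 - 11)*0 = 21*0 = 0)
m(P) = -20 + 5*P (m(P) = 5*(-4 + P) = -20 + 5*P)
h(R, o) = -5 + R (h(R, o) = R + (-20 + 5*3) = R + (-20 + 15) = R - 5 = -5 + R)
-3913 - h(X, V) = -3913 - (-5 - 294) = -3913 - 1*(-299) = -3913 + 299 = -3614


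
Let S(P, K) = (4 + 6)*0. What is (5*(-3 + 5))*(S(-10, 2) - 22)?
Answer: -220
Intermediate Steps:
S(P, K) = 0 (S(P, K) = 10*0 = 0)
(5*(-3 + 5))*(S(-10, 2) - 22) = (5*(-3 + 5))*(0 - 22) = (5*2)*(-22) = 10*(-22) = -220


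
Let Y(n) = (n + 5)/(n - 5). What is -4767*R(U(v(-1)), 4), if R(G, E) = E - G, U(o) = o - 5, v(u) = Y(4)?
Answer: -85806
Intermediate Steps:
Y(n) = (5 + n)/(-5 + n)
v(u) = -9 (v(u) = (5 + 4)/(-5 + 4) = 9/(-1) = -1*9 = -9)
U(o) = -5 + o
-4767*R(U(v(-1)), 4) = -4767*(4 - (-5 - 9)) = -4767*(4 - 1*(-14)) = -4767*(4 + 14) = -4767*18 = -85806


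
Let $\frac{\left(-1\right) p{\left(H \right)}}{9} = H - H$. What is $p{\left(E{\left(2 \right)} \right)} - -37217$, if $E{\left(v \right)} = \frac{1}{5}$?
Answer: $37217$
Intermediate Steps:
$E{\left(v \right)} = \frac{1}{5}$
$p{\left(H \right)} = 0$ ($p{\left(H \right)} = - 9 \left(H - H\right) = \left(-9\right) 0 = 0$)
$p{\left(E{\left(2 \right)} \right)} - -37217 = 0 - -37217 = 0 + 37217 = 37217$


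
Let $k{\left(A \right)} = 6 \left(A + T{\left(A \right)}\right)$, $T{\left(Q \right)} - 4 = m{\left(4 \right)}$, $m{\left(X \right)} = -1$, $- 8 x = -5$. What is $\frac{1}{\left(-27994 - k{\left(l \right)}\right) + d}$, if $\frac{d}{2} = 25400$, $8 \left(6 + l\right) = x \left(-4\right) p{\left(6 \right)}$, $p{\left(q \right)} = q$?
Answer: $\frac{4}{91341} \approx 4.3792 \cdot 10^{-5}$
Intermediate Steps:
$x = \frac{5}{8}$ ($x = \left(- \frac{1}{8}\right) \left(-5\right) = \frac{5}{8} \approx 0.625$)
$l = - \frac{63}{8}$ ($l = -6 + \frac{\frac{5}{8} \left(-4\right) 6}{8} = -6 + \frac{\left(- \frac{5}{2}\right) 6}{8} = -6 + \frac{1}{8} \left(-15\right) = -6 - \frac{15}{8} = - \frac{63}{8} \approx -7.875$)
$d = 50800$ ($d = 2 \cdot 25400 = 50800$)
$T{\left(Q \right)} = 3$ ($T{\left(Q \right)} = 4 - 1 = 3$)
$k{\left(A \right)} = 18 + 6 A$ ($k{\left(A \right)} = 6 \left(A + 3\right) = 6 \left(3 + A\right) = 18 + 6 A$)
$\frac{1}{\left(-27994 - k{\left(l \right)}\right) + d} = \frac{1}{\left(-27994 - \left(18 + 6 \left(- \frac{63}{8}\right)\right)\right) + 50800} = \frac{1}{\left(-27994 - \left(18 - \frac{189}{4}\right)\right) + 50800} = \frac{1}{\left(-27994 - - \frac{117}{4}\right) + 50800} = \frac{1}{\left(-27994 + \frac{117}{4}\right) + 50800} = \frac{1}{- \frac{111859}{4} + 50800} = \frac{1}{\frac{91341}{4}} = \frac{4}{91341}$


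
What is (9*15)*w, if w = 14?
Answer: 1890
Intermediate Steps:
(9*15)*w = (9*15)*14 = 135*14 = 1890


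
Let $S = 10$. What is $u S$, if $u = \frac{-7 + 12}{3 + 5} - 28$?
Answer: $- \frac{1095}{4} \approx -273.75$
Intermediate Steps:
$u = - \frac{219}{8}$ ($u = \frac{5}{8} - 28 = - \frac{219}{8} \approx -27.375$)
$u S = \left(- \frac{219}{8}\right) 10 = - \frac{1095}{4}$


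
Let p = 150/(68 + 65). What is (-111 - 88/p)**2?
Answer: 200987329/5625 ≈ 35731.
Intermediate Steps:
p = 150/133 ≈ 1.1278
(-111 - 88/p)**2 = (-111 - 88/150/133)**2 = (-111 - 88*133/150)**2 = (-111 - 5852/75)**2 = (-14177/75)**2 = 200987329/5625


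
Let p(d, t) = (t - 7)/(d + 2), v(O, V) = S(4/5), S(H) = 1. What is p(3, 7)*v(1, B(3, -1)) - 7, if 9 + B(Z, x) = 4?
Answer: -7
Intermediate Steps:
B(Z, x) = -5 (B(Z, x) = -9 + 4 = -5)
v(O, V) = 1
p(d, t) = (-7 + t)/(2 + d)
p(3, 7)*v(1, B(3, -1)) - 7 = ((-7 + 7)/(2 + 3))*1 - 7 = (0/5)*1 - 7 = ((1/5)*0)*1 - 7 = 0*1 - 7 = 0 - 7 = -7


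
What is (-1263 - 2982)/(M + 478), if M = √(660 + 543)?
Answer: -2029110/227281 + 4245*√1203/227281 ≈ -8.2800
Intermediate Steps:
M = √1203 ≈ 34.684
(-1263 - 2982)/(M + 478) = (-1263 - 2982)/(√1203 + 478) = -4245/(478 + √1203)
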